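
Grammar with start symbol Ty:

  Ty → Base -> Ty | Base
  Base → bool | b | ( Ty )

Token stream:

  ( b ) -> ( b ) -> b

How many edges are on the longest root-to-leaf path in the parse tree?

5

[Ty [Base ( [Ty [Base b]] )] -> [Ty [Base ( [Ty [Base b]] )] -> [Ty [Base b]]]]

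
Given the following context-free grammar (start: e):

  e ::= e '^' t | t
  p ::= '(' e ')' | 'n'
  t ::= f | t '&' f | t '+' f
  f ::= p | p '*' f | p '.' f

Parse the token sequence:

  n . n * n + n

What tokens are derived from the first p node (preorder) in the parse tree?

n

[e [t [t [f [p n] . [f [p n] * [f [p n]]]]] + [f [p n]]]]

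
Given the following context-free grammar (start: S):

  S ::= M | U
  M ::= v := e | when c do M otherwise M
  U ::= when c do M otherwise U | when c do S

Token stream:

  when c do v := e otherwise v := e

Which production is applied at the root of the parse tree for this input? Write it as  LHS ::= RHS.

[S [M when c do [M v := e] otherwise [M v := e]]]

S ::= M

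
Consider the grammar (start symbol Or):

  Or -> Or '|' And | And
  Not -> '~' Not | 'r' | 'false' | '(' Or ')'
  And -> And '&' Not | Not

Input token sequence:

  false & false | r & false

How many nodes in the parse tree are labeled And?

4

[Or [Or [And [And [Not false]] & [Not false]]] | [And [And [Not r]] & [Not false]]]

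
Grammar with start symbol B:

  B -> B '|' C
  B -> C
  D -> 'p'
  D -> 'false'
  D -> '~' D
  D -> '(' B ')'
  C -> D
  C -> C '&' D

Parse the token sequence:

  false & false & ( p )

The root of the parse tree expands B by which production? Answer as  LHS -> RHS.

[B [C [C [C [D false]] & [D false]] & [D ( [B [C [D p]]] )]]]

B -> C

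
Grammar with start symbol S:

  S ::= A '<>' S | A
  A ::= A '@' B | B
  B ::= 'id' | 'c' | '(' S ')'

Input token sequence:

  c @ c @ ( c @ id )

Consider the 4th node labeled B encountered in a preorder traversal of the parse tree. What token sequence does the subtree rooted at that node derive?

c

[S [A [A [A [B c]] @ [B c]] @ [B ( [S [A [A [B c]] @ [B id]]] )]]]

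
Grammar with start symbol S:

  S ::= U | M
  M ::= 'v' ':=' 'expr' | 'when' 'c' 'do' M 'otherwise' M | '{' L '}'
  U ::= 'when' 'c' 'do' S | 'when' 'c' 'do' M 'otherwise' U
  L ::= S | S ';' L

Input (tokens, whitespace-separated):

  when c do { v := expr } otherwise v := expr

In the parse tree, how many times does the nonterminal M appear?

[S [M when c do [M { [L [S [M v := expr]]] }] otherwise [M v := expr]]]

4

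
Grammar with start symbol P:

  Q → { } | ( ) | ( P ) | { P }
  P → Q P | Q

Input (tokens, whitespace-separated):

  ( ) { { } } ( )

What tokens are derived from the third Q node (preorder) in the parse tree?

{ }

[P [Q ( )] [P [Q { [P [Q { }]] }] [P [Q ( )]]]]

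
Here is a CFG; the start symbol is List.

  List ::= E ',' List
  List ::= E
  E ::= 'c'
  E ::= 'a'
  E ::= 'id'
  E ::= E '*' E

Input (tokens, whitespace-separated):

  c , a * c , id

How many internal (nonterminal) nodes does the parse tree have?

8

[List [E c] , [List [E [E a] * [E c]] , [List [E id]]]]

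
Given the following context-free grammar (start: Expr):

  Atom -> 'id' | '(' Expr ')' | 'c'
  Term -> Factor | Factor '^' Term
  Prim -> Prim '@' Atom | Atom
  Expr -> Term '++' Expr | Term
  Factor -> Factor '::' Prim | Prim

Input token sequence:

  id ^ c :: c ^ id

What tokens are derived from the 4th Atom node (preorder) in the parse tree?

[Expr [Term [Factor [Prim [Atom id]]] ^ [Term [Factor [Factor [Prim [Atom c]]] :: [Prim [Atom c]]] ^ [Term [Factor [Prim [Atom id]]]]]]]

id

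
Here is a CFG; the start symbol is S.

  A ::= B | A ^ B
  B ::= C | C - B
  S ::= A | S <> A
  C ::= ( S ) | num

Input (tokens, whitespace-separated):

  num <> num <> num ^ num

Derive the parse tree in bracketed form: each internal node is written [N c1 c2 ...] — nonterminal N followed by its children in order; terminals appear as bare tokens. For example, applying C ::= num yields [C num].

S
S <> A
S <> A <> A
A <> A <> A
B <> A <> A
C <> A <> A
num <> A <> A
num <> B <> A
num <> C <> A
num <> num <> A
num <> num <> A ^ B
num <> num <> B ^ B
num <> num <> C ^ B
num <> num <> num ^ B
num <> num <> num ^ C
num <> num <> num ^ num

[S [S [S [A [B [C num]]]] <> [A [B [C num]]]] <> [A [A [B [C num]]] ^ [B [C num]]]]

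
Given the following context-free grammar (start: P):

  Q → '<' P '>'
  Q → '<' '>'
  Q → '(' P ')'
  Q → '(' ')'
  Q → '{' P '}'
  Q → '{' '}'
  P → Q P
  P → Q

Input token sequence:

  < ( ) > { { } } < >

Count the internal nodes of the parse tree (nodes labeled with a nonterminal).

[P [Q < [P [Q ( )]] >] [P [Q { [P [Q { }]] }] [P [Q < >]]]]

10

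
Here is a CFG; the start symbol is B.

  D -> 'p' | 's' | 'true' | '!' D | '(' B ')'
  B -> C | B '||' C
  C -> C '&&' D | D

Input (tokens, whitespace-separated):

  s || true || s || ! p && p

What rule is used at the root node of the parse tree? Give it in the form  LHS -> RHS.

[B [B [B [B [C [D s]]] || [C [D true]]] || [C [D s]]] || [C [C [D ! [D p]]] && [D p]]]

B -> B '||' C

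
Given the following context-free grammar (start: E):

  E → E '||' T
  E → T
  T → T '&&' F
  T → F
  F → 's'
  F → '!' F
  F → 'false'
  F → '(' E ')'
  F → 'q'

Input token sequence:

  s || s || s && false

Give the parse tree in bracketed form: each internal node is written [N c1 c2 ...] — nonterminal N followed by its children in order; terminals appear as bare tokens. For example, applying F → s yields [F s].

[E [E [E [T [F s]]] || [T [F s]]] || [T [T [F s]] && [F false]]]

E
E || T
E || T || T
T || T || T
F || T || T
s || T || T
s || F || T
s || s || T
s || s || T && F
s || s || F && F
s || s || s && F
s || s || s && false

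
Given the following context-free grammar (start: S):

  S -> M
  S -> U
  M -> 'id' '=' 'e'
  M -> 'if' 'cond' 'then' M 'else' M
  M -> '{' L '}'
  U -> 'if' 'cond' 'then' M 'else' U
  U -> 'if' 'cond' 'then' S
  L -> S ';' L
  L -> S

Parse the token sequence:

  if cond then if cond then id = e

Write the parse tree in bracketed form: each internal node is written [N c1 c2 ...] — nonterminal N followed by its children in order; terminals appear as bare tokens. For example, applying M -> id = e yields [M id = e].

S
U
if cond then S
if cond then U
if cond then if cond then S
if cond then if cond then M
if cond then if cond then id = e

[S [U if cond then [S [U if cond then [S [M id = e]]]]]]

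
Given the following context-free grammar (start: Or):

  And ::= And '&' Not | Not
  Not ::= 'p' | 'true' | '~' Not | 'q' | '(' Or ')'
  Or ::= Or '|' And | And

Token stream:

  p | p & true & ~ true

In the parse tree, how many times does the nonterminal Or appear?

2

[Or [Or [And [Not p]]] | [And [And [And [Not p]] & [Not true]] & [Not ~ [Not true]]]]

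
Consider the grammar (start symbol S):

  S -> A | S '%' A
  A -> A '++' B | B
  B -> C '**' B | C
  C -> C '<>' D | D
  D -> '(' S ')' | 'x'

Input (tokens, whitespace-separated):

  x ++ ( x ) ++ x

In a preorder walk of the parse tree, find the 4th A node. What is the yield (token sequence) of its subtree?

x

[S [A [A [A [B [C [D x]]]] ++ [B [C [D ( [S [A [B [C [D x]]]]] )]]]] ++ [B [C [D x]]]]]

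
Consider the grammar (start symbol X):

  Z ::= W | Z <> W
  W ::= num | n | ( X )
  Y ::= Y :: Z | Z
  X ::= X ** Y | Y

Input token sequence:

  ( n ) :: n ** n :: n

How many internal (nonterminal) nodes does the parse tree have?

18

[X [X [Y [Y [Z [W ( [X [Y [Z [W n]]]] )]]] :: [Z [W n]]]] ** [Y [Y [Z [W n]]] :: [Z [W n]]]]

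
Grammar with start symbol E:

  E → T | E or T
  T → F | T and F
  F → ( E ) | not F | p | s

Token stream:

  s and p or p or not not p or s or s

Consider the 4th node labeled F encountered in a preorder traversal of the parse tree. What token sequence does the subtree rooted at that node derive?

[E [E [E [E [E [T [T [F s]] and [F p]]] or [T [F p]]] or [T [F not [F not [F p]]]]] or [T [F s]]] or [T [F s]]]

not not p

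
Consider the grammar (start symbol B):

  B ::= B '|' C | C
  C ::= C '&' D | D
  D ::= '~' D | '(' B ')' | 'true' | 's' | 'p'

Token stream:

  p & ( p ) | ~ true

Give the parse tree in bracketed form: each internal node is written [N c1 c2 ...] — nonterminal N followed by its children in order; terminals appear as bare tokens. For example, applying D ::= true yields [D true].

[B [B [C [C [D p]] & [D ( [B [C [D p]]] )]]] | [C [D ~ [D true]]]]

B
B | C
C | C
C & D | C
D & D | C
p & D | C
p & ( B ) | C
p & ( C ) | C
p & ( D ) | C
p & ( p ) | C
p & ( p ) | D
p & ( p ) | ~ D
p & ( p ) | ~ true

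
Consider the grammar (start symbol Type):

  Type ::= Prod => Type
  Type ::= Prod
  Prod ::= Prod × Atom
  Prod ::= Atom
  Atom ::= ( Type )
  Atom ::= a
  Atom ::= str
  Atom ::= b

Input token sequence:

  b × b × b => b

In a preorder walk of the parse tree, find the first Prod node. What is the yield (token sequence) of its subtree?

[Type [Prod [Prod [Prod [Atom b]] × [Atom b]] × [Atom b]] => [Type [Prod [Atom b]]]]

b × b × b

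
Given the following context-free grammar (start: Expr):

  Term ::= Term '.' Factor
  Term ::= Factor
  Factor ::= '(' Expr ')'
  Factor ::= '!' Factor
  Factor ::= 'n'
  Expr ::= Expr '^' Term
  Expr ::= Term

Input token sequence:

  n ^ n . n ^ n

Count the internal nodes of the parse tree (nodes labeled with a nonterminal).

[Expr [Expr [Expr [Term [Factor n]]] ^ [Term [Term [Factor n]] . [Factor n]]] ^ [Term [Factor n]]]

11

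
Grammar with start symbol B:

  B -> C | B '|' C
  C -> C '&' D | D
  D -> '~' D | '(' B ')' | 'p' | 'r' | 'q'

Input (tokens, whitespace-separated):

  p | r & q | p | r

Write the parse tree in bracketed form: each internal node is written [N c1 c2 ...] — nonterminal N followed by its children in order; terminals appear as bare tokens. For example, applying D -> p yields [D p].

B
B | C
B | C | C
B | C | C | C
C | C | C | C
D | C | C | C
p | C | C | C
p | C & D | C | C
p | D & D | C | C
p | r & D | C | C
p | r & q | C | C
p | r & q | D | C
p | r & q | p | C
p | r & q | p | D
p | r & q | p | r

[B [B [B [B [C [D p]]] | [C [C [D r]] & [D q]]] | [C [D p]]] | [C [D r]]]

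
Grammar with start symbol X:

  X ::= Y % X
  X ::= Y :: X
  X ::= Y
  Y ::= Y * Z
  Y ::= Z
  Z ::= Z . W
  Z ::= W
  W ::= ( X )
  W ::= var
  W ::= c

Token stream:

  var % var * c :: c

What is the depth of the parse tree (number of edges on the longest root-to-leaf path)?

6

[X [Y [Z [W var]]] % [X [Y [Y [Z [W var]]] * [Z [W c]]] :: [X [Y [Z [W c]]]]]]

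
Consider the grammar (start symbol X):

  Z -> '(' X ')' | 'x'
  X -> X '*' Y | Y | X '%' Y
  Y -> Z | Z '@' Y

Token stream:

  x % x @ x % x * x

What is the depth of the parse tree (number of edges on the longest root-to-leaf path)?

6

[X [X [X [X [Y [Z x]]] % [Y [Z x] @ [Y [Z x]]]] % [Y [Z x]]] * [Y [Z x]]]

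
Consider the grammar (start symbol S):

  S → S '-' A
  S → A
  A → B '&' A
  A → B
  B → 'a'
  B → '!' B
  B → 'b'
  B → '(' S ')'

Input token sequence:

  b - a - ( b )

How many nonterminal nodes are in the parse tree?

12

[S [S [S [A [B b]]] - [A [B a]]] - [A [B ( [S [A [B b]]] )]]]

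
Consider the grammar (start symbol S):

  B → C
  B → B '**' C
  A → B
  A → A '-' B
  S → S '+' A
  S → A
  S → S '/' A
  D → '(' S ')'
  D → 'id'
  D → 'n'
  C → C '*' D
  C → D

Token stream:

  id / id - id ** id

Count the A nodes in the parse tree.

[S [S [A [B [C [D id]]]]] / [A [A [B [C [D id]]]] - [B [B [C [D id]]] ** [C [D id]]]]]

3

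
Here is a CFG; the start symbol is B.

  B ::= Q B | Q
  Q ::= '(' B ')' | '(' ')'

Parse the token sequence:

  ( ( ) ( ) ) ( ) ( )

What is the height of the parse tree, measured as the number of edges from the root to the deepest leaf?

5

[B [Q ( [B [Q ( )] [B [Q ( )]]] )] [B [Q ( )] [B [Q ( )]]]]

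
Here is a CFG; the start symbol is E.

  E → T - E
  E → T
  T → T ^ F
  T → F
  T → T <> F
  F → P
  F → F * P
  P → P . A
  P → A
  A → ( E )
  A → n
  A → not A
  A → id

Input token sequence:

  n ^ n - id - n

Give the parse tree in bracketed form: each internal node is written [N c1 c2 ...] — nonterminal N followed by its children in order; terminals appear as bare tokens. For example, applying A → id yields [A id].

E
T - E
T ^ F - E
F ^ F - E
P ^ F - E
A ^ F - E
n ^ F - E
n ^ P - E
n ^ A - E
n ^ n - E
n ^ n - T - E
n ^ n - F - E
n ^ n - P - E
n ^ n - A - E
n ^ n - id - E
n ^ n - id - T
n ^ n - id - F
n ^ n - id - P
n ^ n - id - A
n ^ n - id - n

[E [T [T [F [P [A n]]]] ^ [F [P [A n]]]] - [E [T [F [P [A id]]]] - [E [T [F [P [A n]]]]]]]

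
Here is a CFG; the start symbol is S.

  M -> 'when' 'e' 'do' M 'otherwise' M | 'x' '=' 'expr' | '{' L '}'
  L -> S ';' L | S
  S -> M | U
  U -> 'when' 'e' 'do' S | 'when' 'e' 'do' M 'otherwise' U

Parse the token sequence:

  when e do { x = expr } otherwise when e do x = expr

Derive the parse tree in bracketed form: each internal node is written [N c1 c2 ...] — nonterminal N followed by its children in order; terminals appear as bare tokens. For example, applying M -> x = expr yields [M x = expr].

[S [U when e do [M { [L [S [M x = expr]]] }] otherwise [U when e do [S [M x = expr]]]]]

S
U
when e do M otherwise U
when e do { L } otherwise U
when e do { S } otherwise U
when e do { M } otherwise U
when e do { x = expr } otherwise U
when e do { x = expr } otherwise when e do S
when e do { x = expr } otherwise when e do M
when e do { x = expr } otherwise when e do x = expr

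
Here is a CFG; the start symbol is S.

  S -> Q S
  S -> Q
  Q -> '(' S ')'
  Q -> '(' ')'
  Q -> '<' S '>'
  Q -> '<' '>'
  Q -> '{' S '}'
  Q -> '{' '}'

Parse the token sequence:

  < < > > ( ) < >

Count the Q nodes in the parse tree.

4

[S [Q < [S [Q < >]] >] [S [Q ( )] [S [Q < >]]]]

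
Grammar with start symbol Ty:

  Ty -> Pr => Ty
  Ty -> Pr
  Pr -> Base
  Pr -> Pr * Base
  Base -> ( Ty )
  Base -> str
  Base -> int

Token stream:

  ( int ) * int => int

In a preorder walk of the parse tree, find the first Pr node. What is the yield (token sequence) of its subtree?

( int ) * int

[Ty [Pr [Pr [Base ( [Ty [Pr [Base int]]] )]] * [Base int]] => [Ty [Pr [Base int]]]]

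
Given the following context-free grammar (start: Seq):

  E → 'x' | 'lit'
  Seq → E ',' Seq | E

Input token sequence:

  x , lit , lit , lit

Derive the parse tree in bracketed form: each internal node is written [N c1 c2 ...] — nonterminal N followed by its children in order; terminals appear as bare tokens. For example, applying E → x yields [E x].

[Seq [E x] , [Seq [E lit] , [Seq [E lit] , [Seq [E lit]]]]]

Seq
E , Seq
x , Seq
x , E , Seq
x , lit , Seq
x , lit , E , Seq
x , lit , lit , Seq
x , lit , lit , E
x , lit , lit , lit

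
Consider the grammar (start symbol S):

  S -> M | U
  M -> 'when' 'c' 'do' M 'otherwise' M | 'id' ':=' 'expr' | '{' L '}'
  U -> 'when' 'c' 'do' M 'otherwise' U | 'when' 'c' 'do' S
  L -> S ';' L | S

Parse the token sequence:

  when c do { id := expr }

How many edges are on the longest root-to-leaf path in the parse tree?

7

[S [U when c do [S [M { [L [S [M id := expr]]] }]]]]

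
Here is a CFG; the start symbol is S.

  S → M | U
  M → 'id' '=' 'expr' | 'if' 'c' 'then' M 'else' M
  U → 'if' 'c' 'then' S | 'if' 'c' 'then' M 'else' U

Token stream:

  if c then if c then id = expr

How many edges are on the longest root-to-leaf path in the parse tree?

[S [U if c then [S [U if c then [S [M id = expr]]]]]]

6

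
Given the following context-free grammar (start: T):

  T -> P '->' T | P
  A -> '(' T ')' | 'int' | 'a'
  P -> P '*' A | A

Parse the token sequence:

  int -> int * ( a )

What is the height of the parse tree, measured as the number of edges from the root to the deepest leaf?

[T [P [A int]] -> [T [P [P [A int]] * [A ( [T [P [A a]]] )]]]]

7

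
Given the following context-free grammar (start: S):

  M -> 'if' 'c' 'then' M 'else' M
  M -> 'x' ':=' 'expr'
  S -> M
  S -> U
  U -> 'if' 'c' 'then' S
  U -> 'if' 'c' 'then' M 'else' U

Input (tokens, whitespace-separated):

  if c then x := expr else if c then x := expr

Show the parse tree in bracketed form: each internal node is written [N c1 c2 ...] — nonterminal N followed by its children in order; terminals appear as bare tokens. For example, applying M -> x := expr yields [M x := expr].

[S [U if c then [M x := expr] else [U if c then [S [M x := expr]]]]]

S
U
if c then M else U
if c then x := expr else U
if c then x := expr else if c then S
if c then x := expr else if c then M
if c then x := expr else if c then x := expr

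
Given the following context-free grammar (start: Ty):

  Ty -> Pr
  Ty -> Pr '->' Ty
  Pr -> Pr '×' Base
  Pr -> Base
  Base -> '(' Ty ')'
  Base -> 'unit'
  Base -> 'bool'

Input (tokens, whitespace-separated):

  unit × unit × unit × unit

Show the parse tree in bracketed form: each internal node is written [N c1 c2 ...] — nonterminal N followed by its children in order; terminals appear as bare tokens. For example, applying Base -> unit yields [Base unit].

[Ty [Pr [Pr [Pr [Pr [Base unit]] × [Base unit]] × [Base unit]] × [Base unit]]]

Ty
Pr
Pr × Base
Pr × Base × Base
Pr × Base × Base × Base
Base × Base × Base × Base
unit × Base × Base × Base
unit × unit × Base × Base
unit × unit × unit × Base
unit × unit × unit × unit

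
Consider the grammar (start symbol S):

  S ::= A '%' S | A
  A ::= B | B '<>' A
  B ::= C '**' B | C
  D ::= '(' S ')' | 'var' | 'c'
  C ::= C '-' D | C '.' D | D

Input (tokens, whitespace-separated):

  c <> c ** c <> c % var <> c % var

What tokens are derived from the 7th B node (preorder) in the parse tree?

var

[S [A [B [C [D c]]] <> [A [B [C [D c]] ** [B [C [D c]]]] <> [A [B [C [D c]]]]]] % [S [A [B [C [D var]]] <> [A [B [C [D c]]]]] % [S [A [B [C [D var]]]]]]]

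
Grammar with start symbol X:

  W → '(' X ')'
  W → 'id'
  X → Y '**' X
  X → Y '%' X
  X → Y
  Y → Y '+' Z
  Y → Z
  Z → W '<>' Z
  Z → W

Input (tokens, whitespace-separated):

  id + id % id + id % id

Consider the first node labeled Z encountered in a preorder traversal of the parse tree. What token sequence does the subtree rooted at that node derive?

[X [Y [Y [Z [W id]]] + [Z [W id]]] % [X [Y [Y [Z [W id]]] + [Z [W id]]] % [X [Y [Z [W id]]]]]]

id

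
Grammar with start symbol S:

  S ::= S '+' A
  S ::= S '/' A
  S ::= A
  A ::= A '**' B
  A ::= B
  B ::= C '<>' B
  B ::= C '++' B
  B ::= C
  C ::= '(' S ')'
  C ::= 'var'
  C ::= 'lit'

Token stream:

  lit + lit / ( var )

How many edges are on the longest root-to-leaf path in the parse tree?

[S [S [S [A [B [C lit]]]] + [A [B [C lit]]]] / [A [B [C ( [S [A [B [C var]]]] )]]]]

8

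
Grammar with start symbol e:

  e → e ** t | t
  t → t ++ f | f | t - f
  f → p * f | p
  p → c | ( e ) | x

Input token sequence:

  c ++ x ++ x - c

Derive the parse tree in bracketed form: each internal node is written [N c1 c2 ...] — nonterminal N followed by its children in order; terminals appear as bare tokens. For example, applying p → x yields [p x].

e
t
t - f
t ++ f - f
t ++ f ++ f - f
f ++ f ++ f - f
p ++ f ++ f - f
c ++ f ++ f - f
c ++ p ++ f - f
c ++ x ++ f - f
c ++ x ++ p - f
c ++ x ++ x - f
c ++ x ++ x - p
c ++ x ++ x - c

[e [t [t [t [t [f [p c]]] ++ [f [p x]]] ++ [f [p x]]] - [f [p c]]]]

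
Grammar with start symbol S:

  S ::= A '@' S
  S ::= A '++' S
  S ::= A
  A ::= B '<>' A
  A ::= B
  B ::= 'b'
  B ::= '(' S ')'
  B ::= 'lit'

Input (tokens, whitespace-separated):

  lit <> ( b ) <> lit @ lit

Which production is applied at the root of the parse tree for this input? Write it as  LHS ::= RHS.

[S [A [B lit] <> [A [B ( [S [A [B b]]] )] <> [A [B lit]]]] @ [S [A [B lit]]]]

S ::= A '@' S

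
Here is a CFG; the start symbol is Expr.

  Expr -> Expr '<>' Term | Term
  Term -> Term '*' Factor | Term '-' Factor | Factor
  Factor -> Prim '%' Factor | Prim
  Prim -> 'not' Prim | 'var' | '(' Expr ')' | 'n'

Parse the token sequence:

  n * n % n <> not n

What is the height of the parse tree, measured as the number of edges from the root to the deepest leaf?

6

[Expr [Expr [Term [Term [Factor [Prim n]]] * [Factor [Prim n] % [Factor [Prim n]]]]] <> [Term [Factor [Prim not [Prim n]]]]]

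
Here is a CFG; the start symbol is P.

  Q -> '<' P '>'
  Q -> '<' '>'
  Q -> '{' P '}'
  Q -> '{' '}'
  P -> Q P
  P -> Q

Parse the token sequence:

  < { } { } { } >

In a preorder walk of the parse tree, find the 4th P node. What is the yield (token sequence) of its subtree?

[P [Q < [P [Q { }] [P [Q { }] [P [Q { }]]]] >]]

{ }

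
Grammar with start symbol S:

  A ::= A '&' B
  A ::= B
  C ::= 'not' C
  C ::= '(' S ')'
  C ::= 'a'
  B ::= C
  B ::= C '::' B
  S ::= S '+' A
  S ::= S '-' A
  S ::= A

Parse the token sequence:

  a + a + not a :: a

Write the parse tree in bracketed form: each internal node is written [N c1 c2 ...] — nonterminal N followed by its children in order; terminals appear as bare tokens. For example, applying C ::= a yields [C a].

[S [S [S [A [B [C a]]]] + [A [B [C a]]]] + [A [B [C not [C a]] :: [B [C a]]]]]

S
S + A
S + A + A
A + A + A
B + A + A
C + A + A
a + A + A
a + B + A
a + C + A
a + a + A
a + a + B
a + a + C :: B
a + a + not C :: B
a + a + not a :: B
a + a + not a :: C
a + a + not a :: a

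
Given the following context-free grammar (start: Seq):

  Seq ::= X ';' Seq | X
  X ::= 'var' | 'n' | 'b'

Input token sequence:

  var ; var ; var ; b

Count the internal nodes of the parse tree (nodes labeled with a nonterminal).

[Seq [X var] ; [Seq [X var] ; [Seq [X var] ; [Seq [X b]]]]]

8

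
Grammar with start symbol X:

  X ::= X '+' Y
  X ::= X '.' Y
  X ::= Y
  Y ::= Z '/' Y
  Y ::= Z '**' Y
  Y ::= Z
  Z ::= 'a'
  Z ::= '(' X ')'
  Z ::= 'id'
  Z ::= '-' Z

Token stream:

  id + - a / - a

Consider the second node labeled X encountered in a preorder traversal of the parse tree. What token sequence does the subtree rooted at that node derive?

id

[X [X [Y [Z id]]] + [Y [Z - [Z a]] / [Y [Z - [Z a]]]]]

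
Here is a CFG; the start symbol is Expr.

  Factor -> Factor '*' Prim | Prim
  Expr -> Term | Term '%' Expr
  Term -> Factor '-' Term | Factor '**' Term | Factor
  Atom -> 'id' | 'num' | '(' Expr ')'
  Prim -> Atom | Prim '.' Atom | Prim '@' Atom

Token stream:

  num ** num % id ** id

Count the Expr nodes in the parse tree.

2

[Expr [Term [Factor [Prim [Atom num]]] ** [Term [Factor [Prim [Atom num]]]]] % [Expr [Term [Factor [Prim [Atom id]]] ** [Term [Factor [Prim [Atom id]]]]]]]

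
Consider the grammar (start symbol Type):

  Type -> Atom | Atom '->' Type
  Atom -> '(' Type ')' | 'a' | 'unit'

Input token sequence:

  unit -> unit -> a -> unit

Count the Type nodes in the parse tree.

4

[Type [Atom unit] -> [Type [Atom unit] -> [Type [Atom a] -> [Type [Atom unit]]]]]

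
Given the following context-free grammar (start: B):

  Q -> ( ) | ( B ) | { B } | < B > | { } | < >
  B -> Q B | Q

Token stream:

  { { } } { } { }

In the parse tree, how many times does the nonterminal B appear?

[B [Q { [B [Q { }]] }] [B [Q { }] [B [Q { }]]]]

4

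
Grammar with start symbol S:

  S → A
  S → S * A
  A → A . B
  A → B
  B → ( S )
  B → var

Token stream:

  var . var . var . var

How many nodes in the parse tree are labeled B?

4

[S [A [A [A [A [B var]] . [B var]] . [B var]] . [B var]]]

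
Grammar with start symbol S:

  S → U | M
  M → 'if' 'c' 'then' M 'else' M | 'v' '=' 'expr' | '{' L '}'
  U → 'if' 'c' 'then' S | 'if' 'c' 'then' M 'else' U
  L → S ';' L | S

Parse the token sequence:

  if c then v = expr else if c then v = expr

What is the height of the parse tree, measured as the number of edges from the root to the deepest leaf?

[S [U if c then [M v = expr] else [U if c then [S [M v = expr]]]]]

5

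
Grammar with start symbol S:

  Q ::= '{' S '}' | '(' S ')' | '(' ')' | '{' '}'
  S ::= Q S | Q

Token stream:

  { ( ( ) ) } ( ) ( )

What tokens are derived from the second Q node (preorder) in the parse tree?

( ( ) )

[S [Q { [S [Q ( [S [Q ( )]] )]] }] [S [Q ( )] [S [Q ( )]]]]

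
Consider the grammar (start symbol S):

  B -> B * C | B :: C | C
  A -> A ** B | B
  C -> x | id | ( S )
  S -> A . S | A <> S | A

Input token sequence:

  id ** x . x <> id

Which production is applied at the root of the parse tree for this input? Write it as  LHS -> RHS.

S -> A . S

[S [A [A [B [C id]]] ** [B [C x]]] . [S [A [B [C x]]] <> [S [A [B [C id]]]]]]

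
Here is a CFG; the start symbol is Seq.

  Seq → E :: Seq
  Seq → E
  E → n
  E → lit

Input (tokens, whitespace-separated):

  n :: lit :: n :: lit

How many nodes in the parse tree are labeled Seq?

[Seq [E n] :: [Seq [E lit] :: [Seq [E n] :: [Seq [E lit]]]]]

4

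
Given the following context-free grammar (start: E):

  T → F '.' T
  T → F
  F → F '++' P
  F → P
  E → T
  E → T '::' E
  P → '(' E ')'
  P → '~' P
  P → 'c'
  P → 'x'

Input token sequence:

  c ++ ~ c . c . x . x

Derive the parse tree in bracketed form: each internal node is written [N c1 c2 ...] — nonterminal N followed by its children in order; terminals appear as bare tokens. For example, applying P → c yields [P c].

[E [T [F [F [P c]] ++ [P ~ [P c]]] . [T [F [P c]] . [T [F [P x]] . [T [F [P x]]]]]]]

E
T
F . T
F ++ P . T
P ++ P . T
c ++ P . T
c ++ ~ P . T
c ++ ~ c . T
c ++ ~ c . F . T
c ++ ~ c . P . T
c ++ ~ c . c . T
c ++ ~ c . c . F . T
c ++ ~ c . c . P . T
c ++ ~ c . c . x . T
c ++ ~ c . c . x . F
c ++ ~ c . c . x . P
c ++ ~ c . c . x . x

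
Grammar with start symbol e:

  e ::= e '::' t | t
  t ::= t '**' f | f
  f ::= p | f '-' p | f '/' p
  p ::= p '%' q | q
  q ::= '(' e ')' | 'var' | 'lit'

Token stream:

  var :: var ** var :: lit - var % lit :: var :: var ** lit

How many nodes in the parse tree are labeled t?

[e [e [e [e [e [t [f [p [q var]]]]] :: [t [t [f [p [q var]]]] ** [f [p [q var]]]]] :: [t [f [f [p [q lit]]] - [p [p [q var]] % [q lit]]]]] :: [t [f [p [q var]]]]] :: [t [t [f [p [q var]]]] ** [f [p [q lit]]]]]

7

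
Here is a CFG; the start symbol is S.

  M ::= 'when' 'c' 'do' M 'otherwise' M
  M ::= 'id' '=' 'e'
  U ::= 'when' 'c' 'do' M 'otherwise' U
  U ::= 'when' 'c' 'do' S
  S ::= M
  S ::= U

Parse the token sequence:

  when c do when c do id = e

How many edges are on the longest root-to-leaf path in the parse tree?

[S [U when c do [S [U when c do [S [M id = e]]]]]]

6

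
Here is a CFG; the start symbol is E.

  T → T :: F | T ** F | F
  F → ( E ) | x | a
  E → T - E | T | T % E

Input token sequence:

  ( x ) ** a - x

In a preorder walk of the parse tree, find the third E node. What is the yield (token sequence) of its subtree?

x

[E [T [T [F ( [E [T [F x]]] )]] ** [F a]] - [E [T [F x]]]]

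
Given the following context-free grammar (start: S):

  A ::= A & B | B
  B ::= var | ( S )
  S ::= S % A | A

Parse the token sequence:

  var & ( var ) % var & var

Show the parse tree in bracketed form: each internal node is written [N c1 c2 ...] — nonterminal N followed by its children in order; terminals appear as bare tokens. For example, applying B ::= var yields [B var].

[S [S [A [A [B var]] & [B ( [S [A [B var]]] )]]] % [A [A [B var]] & [B var]]]

S
S % A
A % A
A & B % A
B & B % A
var & B % A
var & ( S ) % A
var & ( A ) % A
var & ( B ) % A
var & ( var ) % A
var & ( var ) % A & B
var & ( var ) % B & B
var & ( var ) % var & B
var & ( var ) % var & var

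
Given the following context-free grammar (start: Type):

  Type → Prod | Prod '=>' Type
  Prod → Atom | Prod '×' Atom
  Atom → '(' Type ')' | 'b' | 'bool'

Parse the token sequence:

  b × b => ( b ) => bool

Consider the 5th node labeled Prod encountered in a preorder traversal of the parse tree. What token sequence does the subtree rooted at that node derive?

bool

[Type [Prod [Prod [Atom b]] × [Atom b]] => [Type [Prod [Atom ( [Type [Prod [Atom b]]] )]] => [Type [Prod [Atom bool]]]]]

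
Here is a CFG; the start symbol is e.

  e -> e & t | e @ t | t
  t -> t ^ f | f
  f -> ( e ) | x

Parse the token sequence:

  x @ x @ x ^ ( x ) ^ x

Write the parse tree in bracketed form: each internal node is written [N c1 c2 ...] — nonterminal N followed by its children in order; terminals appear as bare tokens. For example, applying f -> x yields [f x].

e
e @ t
e @ t @ t
t @ t @ t
f @ t @ t
x @ t @ t
x @ f @ t
x @ x @ t
x @ x @ t ^ f
x @ x @ t ^ f ^ f
x @ x @ f ^ f ^ f
x @ x @ x ^ f ^ f
x @ x @ x ^ ( e ) ^ f
x @ x @ x ^ ( t ) ^ f
x @ x @ x ^ ( f ) ^ f
x @ x @ x ^ ( x ) ^ f
x @ x @ x ^ ( x ) ^ x

[e [e [e [t [f x]]] @ [t [f x]]] @ [t [t [t [f x]] ^ [f ( [e [t [f x]]] )]] ^ [f x]]]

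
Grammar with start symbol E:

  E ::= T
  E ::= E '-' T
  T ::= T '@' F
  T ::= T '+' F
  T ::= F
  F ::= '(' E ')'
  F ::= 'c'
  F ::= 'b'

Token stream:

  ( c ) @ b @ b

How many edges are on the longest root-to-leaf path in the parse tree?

[E [T [T [T [F ( [E [T [F c]]] )]] @ [F b]] @ [F b]]]

8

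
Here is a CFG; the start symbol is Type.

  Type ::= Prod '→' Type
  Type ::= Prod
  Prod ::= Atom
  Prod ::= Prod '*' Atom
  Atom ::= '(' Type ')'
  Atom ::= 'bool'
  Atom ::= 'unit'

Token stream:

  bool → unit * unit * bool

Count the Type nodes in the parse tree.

2

[Type [Prod [Atom bool]] → [Type [Prod [Prod [Prod [Atom unit]] * [Atom unit]] * [Atom bool]]]]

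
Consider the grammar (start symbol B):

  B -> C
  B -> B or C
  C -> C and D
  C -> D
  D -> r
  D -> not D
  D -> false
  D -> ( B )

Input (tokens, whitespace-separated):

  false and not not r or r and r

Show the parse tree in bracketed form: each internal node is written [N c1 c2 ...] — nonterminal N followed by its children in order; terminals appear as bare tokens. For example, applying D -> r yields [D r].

[B [B [C [C [D false]] and [D not [D not [D r]]]]] or [C [C [D r]] and [D r]]]

B
B or C
C or C
C and D or C
D and D or C
false and D or C
false and not D or C
false and not not D or C
false and not not r or C
false and not not r or C and D
false and not not r or D and D
false and not not r or r and D
false and not not r or r and r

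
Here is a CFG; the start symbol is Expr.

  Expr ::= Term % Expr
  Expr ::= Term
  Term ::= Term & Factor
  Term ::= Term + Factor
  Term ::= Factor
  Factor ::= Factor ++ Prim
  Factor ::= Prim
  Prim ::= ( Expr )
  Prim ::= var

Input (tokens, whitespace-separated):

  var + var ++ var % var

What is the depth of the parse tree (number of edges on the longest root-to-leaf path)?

[Expr [Term [Term [Factor [Prim var]]] + [Factor [Factor [Prim var]] ++ [Prim var]]] % [Expr [Term [Factor [Prim var]]]]]

5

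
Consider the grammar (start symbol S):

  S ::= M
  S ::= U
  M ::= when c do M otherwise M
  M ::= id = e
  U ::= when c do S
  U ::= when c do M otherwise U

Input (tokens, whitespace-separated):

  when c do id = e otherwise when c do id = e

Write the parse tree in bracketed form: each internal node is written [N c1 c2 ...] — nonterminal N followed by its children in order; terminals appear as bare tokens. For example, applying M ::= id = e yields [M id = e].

S
U
when c do M otherwise U
when c do id = e otherwise U
when c do id = e otherwise when c do S
when c do id = e otherwise when c do M
when c do id = e otherwise when c do id = e

[S [U when c do [M id = e] otherwise [U when c do [S [M id = e]]]]]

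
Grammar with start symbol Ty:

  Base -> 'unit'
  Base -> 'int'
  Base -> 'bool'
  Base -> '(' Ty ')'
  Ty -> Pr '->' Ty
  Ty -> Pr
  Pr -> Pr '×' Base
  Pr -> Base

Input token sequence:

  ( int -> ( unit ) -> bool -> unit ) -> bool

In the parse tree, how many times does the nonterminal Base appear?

7

[Ty [Pr [Base ( [Ty [Pr [Base int]] -> [Ty [Pr [Base ( [Ty [Pr [Base unit]]] )]] -> [Ty [Pr [Base bool]] -> [Ty [Pr [Base unit]]]]]] )]] -> [Ty [Pr [Base bool]]]]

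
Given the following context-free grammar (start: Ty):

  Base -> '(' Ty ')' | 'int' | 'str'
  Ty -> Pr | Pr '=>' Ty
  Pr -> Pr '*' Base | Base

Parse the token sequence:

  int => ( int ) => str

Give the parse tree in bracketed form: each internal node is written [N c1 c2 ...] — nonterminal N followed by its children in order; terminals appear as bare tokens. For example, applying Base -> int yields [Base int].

[Ty [Pr [Base int]] => [Ty [Pr [Base ( [Ty [Pr [Base int]]] )]] => [Ty [Pr [Base str]]]]]

Ty
Pr => Ty
Base => Ty
int => Ty
int => Pr => Ty
int => Base => Ty
int => ( Ty ) => Ty
int => ( Pr ) => Ty
int => ( Base ) => Ty
int => ( int ) => Ty
int => ( int ) => Pr
int => ( int ) => Base
int => ( int ) => str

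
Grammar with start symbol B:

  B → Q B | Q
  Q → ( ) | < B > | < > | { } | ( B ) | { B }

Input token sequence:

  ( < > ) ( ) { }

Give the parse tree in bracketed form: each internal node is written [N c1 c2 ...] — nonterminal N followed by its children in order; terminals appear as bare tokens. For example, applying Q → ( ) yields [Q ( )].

B
Q B
( B ) B
( Q ) B
( < > ) B
( < > ) Q B
( < > ) ( ) B
( < > ) ( ) Q
( < > ) ( ) { }

[B [Q ( [B [Q < >]] )] [B [Q ( )] [B [Q { }]]]]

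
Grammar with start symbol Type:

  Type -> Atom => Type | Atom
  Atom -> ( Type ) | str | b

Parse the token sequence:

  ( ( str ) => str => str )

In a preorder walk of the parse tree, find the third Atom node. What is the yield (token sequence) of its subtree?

str

[Type [Atom ( [Type [Atom ( [Type [Atom str]] )] => [Type [Atom str] => [Type [Atom str]]]] )]]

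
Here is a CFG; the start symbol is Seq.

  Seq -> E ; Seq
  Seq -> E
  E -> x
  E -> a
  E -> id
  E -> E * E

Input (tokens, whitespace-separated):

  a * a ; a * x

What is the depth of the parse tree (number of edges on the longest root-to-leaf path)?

4

[Seq [E [E a] * [E a]] ; [Seq [E [E a] * [E x]]]]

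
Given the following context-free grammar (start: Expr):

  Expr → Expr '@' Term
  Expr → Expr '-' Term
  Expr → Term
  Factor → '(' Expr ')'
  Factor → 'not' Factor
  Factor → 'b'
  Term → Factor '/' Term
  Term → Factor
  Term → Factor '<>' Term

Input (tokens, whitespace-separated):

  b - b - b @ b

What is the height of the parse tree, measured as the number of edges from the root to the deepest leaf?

[Expr [Expr [Expr [Expr [Term [Factor b]]] - [Term [Factor b]]] - [Term [Factor b]]] @ [Term [Factor b]]]

6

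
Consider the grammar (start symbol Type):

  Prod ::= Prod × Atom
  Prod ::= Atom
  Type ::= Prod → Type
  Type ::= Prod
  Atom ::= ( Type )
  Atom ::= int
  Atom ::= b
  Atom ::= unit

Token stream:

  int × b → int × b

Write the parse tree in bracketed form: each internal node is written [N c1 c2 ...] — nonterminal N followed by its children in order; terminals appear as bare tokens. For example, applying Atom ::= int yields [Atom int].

[Type [Prod [Prod [Atom int]] × [Atom b]] → [Type [Prod [Prod [Atom int]] × [Atom b]]]]

Type
Prod → Type
Prod × Atom → Type
Atom × Atom → Type
int × Atom → Type
int × b → Type
int × b → Prod
int × b → Prod × Atom
int × b → Atom × Atom
int × b → int × Atom
int × b → int × b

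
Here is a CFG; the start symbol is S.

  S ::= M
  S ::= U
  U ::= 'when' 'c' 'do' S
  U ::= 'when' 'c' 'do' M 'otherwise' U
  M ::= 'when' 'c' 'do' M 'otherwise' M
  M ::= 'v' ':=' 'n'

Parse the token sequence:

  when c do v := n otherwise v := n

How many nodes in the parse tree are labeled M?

[S [M when c do [M v := n] otherwise [M v := n]]]

3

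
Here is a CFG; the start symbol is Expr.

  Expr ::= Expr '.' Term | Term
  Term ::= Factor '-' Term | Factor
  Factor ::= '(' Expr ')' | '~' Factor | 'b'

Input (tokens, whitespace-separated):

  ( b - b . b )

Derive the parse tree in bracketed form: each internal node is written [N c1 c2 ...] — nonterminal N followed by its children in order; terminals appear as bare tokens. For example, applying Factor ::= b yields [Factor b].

[Expr [Term [Factor ( [Expr [Expr [Term [Factor b] - [Term [Factor b]]]] . [Term [Factor b]]] )]]]

Expr
Term
Factor
( Expr )
( Expr . Term )
( Term . Term )
( Factor - Term . Term )
( b - Term . Term )
( b - Factor . Term )
( b - b . Term )
( b - b . Factor )
( b - b . b )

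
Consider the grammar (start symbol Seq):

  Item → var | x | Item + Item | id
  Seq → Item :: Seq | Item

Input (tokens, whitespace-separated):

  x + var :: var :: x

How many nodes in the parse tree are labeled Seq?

3

[Seq [Item [Item x] + [Item var]] :: [Seq [Item var] :: [Seq [Item x]]]]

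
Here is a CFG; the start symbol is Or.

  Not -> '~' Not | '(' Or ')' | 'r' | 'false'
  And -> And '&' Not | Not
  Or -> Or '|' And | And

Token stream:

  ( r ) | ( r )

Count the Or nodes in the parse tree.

[Or [Or [And [Not ( [Or [And [Not r]]] )]]] | [And [Not ( [Or [And [Not r]]] )]]]

4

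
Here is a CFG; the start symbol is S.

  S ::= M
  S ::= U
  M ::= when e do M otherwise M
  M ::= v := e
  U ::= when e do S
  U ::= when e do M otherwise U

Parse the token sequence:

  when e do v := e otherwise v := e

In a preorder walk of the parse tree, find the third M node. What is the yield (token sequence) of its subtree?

v := e

[S [M when e do [M v := e] otherwise [M v := e]]]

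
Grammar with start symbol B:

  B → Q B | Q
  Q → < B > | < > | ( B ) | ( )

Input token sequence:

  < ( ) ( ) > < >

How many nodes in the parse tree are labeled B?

[B [Q < [B [Q ( )] [B [Q ( )]]] >] [B [Q < >]]]

4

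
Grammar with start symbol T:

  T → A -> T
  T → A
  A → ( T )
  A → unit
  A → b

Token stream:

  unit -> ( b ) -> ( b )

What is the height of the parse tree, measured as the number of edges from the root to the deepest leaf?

[T [A unit] -> [T [A ( [T [A b]] )] -> [T [A ( [T [A b]] )]]]]

6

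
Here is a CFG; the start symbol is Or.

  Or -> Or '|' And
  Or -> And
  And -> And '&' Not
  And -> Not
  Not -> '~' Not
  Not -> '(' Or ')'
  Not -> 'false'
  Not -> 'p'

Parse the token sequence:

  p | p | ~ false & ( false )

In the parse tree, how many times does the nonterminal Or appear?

4

[Or [Or [Or [And [Not p]]] | [And [Not p]]] | [And [And [Not ~ [Not false]]] & [Not ( [Or [And [Not false]]] )]]]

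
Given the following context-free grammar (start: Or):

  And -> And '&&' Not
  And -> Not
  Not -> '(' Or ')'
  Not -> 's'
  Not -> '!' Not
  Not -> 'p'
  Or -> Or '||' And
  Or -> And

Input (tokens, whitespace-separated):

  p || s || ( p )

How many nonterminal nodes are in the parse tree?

[Or [Or [Or [And [Not p]]] || [And [Not s]]] || [And [Not ( [Or [And [Not p]]] )]]]

12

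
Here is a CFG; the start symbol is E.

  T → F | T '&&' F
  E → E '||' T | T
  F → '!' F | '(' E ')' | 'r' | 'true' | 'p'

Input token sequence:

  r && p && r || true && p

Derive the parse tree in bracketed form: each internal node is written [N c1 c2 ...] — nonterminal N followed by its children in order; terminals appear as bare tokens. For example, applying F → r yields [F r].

[E [E [T [T [T [F r]] && [F p]] && [F r]]] || [T [T [F true]] && [F p]]]

E
E || T
T || T
T && F || T
T && F && F || T
F && F && F || T
r && F && F || T
r && p && F || T
r && p && r || T
r && p && r || T && F
r && p && r || F && F
r && p && r || true && F
r && p && r || true && p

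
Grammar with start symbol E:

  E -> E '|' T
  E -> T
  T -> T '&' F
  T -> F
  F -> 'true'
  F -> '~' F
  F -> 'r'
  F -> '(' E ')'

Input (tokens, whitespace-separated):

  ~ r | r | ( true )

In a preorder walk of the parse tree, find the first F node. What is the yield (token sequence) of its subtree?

[E [E [E [T [F ~ [F r]]]] | [T [F r]]] | [T [F ( [E [T [F true]]] )]]]

~ r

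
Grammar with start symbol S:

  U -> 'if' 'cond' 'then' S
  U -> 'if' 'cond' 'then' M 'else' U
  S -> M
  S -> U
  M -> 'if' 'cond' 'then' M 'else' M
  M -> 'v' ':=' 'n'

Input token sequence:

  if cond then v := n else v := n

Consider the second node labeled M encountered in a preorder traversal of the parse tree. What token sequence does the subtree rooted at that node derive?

v := n

[S [M if cond then [M v := n] else [M v := n]]]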